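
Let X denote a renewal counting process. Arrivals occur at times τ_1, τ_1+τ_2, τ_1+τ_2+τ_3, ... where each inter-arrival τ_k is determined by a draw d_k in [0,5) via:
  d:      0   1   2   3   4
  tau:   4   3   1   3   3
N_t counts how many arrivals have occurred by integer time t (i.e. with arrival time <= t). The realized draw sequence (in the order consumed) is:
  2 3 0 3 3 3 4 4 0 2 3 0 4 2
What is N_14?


5

draw d_1=2: τ_1=1, arrival time A_1=1
draw d_2=3: τ_2=3, arrival time A_2=4
draw d_3=0: τ_3=4, arrival time A_3=8
draw d_4=3: τ_4=3, arrival time A_4=11
draw d_5=3: τ_5=3, arrival time A_5=14
draw d_6=3: τ_6=3, arrival time A_6=17
draw d_7=4: τ_7=3, arrival time A_7=20
draw d_8=4: τ_8=3, arrival time A_8=23
draw d_9=0: τ_9=4, arrival time A_9=27
draw d_10=2: τ_10=1, arrival time A_10=28
draw d_11=3: τ_11=3, arrival time A_11=31
draw d_12=0: τ_12=4, arrival time A_12=35
draw d_13=4: τ_13=3, arrival time A_13=38
draw d_14=2: τ_14=1, arrival time A_14=39
N_t over t=0..14: 0:0 1:1 2:1 3:1 4:2 5:2 6:2 7:2 8:3 9:3 10:3 11:4 12:4 13:4 14:5


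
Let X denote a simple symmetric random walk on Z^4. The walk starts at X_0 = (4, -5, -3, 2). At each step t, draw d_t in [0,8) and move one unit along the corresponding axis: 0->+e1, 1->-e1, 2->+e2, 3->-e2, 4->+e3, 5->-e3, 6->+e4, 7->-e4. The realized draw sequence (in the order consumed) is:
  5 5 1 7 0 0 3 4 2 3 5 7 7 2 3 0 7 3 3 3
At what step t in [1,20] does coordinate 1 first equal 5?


t=0: X=(4, -5, -3, 2), d=5 → -e3, X_1=(4, -5, -4, 2)
t=1: X=(4, -5, -4, 2), d=5 → -e3, X_2=(4, -5, -5, 2)
t=2: X=(4, -5, -5, 2), d=1 → -e1, X_3=(3, -5, -5, 2)
t=3: X=(3, -5, -5, 2), d=7 → -e4, X_4=(3, -5, -5, 1)
t=4: X=(3, -5, -5, 1), d=0 → +e1, X_5=(4, -5, -5, 1)
t=5: X=(4, -5, -5, 1), d=0 → +e1, X_6=(5, -5, -5, 1)
t=6: X=(5, -5, -5, 1), d=3 → -e2, X_7=(5, -6, -5, 1)
t=7: X=(5, -6, -5, 1), d=4 → +e3, X_8=(5, -6, -4, 1)
t=8: X=(5, -6, -4, 1), d=2 → +e2, X_9=(5, -5, -4, 1)
t=9: X=(5, -5, -4, 1), d=3 → -e2, X_10=(5, -6, -4, 1)
t=10: X=(5, -6, -4, 1), d=5 → -e3, X_11=(5, -6, -5, 1)
t=11: X=(5, -6, -5, 1), d=7 → -e4, X_12=(5, -6, -5, 0)
t=12: X=(5, -6, -5, 0), d=7 → -e4, X_13=(5, -6, -5, -1)
t=13: X=(5, -6, -5, -1), d=2 → +e2, X_14=(5, -5, -5, -1)
t=14: X=(5, -5, -5, -1), d=3 → -e2, X_15=(5, -6, -5, -1)
t=15: X=(5, -6, -5, -1), d=0 → +e1, X_16=(6, -6, -5, -1)
t=16: X=(6, -6, -5, -1), d=7 → -e4, X_17=(6, -6, -5, -2)
t=17: X=(6, -6, -5, -2), d=3 → -e2, X_18=(6, -7, -5, -2)
t=18: X=(6, -7, -5, -2), d=3 → -e2, X_19=(6, -8, -5, -2)
t=19: X=(6, -8, -5, -2), d=3 → -e2, X_20=(6, -9, -5, -2)

6


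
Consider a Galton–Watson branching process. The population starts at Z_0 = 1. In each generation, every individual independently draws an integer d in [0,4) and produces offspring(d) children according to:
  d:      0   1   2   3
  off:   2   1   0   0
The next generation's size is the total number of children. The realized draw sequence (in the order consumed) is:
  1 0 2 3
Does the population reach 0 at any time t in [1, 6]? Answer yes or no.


yes

gen 0: Z_0=1, draws=[1], offspring=[1], Z_1=1
gen 1: Z_1=1, draws=[0], offspring=[2], Z_2=2
gen 2: Z_2=2, draws=[2, 3], offspring=[0, 0], Z_3=0
gen 3: Z_3=0, draws=[], offspring=[], Z_4=0
gen 4: Z_4=0, draws=[], offspring=[], Z_5=0
gen 5: Z_5=0, draws=[], offspring=[], Z_6=0


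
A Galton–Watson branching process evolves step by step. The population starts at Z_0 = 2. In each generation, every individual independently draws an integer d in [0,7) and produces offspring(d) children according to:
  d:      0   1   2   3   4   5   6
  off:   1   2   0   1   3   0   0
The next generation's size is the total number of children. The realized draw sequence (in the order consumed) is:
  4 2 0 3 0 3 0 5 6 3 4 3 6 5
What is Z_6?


1

gen 0: Z_0=2, draws=[4, 2], offspring=[3, 0], Z_1=3
gen 1: Z_1=3, draws=[0, 3, 0], offspring=[1, 1, 1], Z_2=3
gen 2: Z_2=3, draws=[3, 0, 5], offspring=[1, 1, 0], Z_3=2
gen 3: Z_3=2, draws=[6, 3], offspring=[0, 1], Z_4=1
gen 4: Z_4=1, draws=[4], offspring=[3], Z_5=3
gen 5: Z_5=3, draws=[3, 6, 5], offspring=[1, 0, 0], Z_6=1


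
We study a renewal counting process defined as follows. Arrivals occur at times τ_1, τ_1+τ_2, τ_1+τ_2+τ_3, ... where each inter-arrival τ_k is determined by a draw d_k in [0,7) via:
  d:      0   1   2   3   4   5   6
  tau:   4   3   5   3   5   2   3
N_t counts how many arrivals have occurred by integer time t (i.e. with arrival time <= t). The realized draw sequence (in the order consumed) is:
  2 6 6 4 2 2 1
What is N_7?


1

draw d_1=2: τ_1=5, arrival time A_1=5
draw d_2=6: τ_2=3, arrival time A_2=8
draw d_3=6: τ_3=3, arrival time A_3=11
draw d_4=4: τ_4=5, arrival time A_4=16
draw d_5=2: τ_5=5, arrival time A_5=21
draw d_6=2: τ_6=5, arrival time A_6=26
draw d_7=1: τ_7=3, arrival time A_7=29
N_t over t=0..7: 0:0 1:0 2:0 3:0 4:0 5:1 6:1 7:1


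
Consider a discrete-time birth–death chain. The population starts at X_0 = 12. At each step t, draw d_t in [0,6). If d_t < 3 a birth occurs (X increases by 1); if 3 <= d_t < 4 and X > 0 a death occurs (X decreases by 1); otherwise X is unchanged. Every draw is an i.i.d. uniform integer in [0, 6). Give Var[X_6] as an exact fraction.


X can drop by at most 1 per step and X_0 = 12 > T = 6, so X_t >= 12 − t >= 6 > 0 for every t <= 6: the floor at 0 (the 'and X > 0' condition) never binds. Hence X_6 = X_0 + Σ_{t<6} Y_t with i.i.d. increments Y_t = y(d_t) ∈ {+1, −1, 0}.
Outcome values over d=0..5: [1, 1, 1, -1, 0, 0]
Σy = 2, Σy² = 4, M = 6
μ = 2/6 = 1/3,  σ² = 4/6 − (1/3)² = 5/9
Independent increments: Var[X_6] = 6·σ² = 6·(5/9) = 10/3

10/3


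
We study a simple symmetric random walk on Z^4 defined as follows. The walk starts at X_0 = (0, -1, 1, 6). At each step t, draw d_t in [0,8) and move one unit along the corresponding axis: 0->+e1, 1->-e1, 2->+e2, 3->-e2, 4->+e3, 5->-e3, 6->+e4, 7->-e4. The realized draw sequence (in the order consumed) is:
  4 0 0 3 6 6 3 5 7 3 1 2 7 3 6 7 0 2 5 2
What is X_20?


t=0: X=(0, -1, 1, 6), d=4 → +e3, X_1=(0, -1, 2, 6)
t=1: X=(0, -1, 2, 6), d=0 → +e1, X_2=(1, -1, 2, 6)
t=2: X=(1, -1, 2, 6), d=0 → +e1, X_3=(2, -1, 2, 6)
t=3: X=(2, -1, 2, 6), d=3 → -e2, X_4=(2, -2, 2, 6)
t=4: X=(2, -2, 2, 6), d=6 → +e4, X_5=(2, -2, 2, 7)
t=5: X=(2, -2, 2, 7), d=6 → +e4, X_6=(2, -2, 2, 8)
t=6: X=(2, -2, 2, 8), d=3 → -e2, X_7=(2, -3, 2, 8)
t=7: X=(2, -3, 2, 8), d=5 → -e3, X_8=(2, -3, 1, 8)
t=8: X=(2, -3, 1, 8), d=7 → -e4, X_9=(2, -3, 1, 7)
t=9: X=(2, -3, 1, 7), d=3 → -e2, X_10=(2, -4, 1, 7)
t=10: X=(2, -4, 1, 7), d=1 → -e1, X_11=(1, -4, 1, 7)
t=11: X=(1, -4, 1, 7), d=2 → +e2, X_12=(1, -3, 1, 7)
t=12: X=(1, -3, 1, 7), d=7 → -e4, X_13=(1, -3, 1, 6)
t=13: X=(1, -3, 1, 6), d=3 → -e2, X_14=(1, -4, 1, 6)
t=14: X=(1, -4, 1, 6), d=6 → +e4, X_15=(1, -4, 1, 7)
t=15: X=(1, -4, 1, 7), d=7 → -e4, X_16=(1, -4, 1, 6)
t=16: X=(1, -4, 1, 6), d=0 → +e1, X_17=(2, -4, 1, 6)
t=17: X=(2, -4, 1, 6), d=2 → +e2, X_18=(2, -3, 1, 6)
t=18: X=(2, -3, 1, 6), d=5 → -e3, X_19=(2, -3, 0, 6)
t=19: X=(2, -3, 0, 6), d=2 → +e2, X_20=(2, -2, 0, 6)

(2, -2, 0, 6)


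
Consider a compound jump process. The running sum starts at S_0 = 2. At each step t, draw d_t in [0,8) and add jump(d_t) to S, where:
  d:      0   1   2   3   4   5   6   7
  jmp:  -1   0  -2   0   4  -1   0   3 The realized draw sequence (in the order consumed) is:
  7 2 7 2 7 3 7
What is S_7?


10

t=0: S=2, d=7, jump=3, S_1=5
t=1: S=5, d=2, jump=-2, S_2=3
t=2: S=3, d=7, jump=3, S_3=6
t=3: S=6, d=2, jump=-2, S_4=4
t=4: S=4, d=7, jump=3, S_5=7
t=5: S=7, d=3, jump=0, S_6=7
t=6: S=7, d=7, jump=3, S_7=10


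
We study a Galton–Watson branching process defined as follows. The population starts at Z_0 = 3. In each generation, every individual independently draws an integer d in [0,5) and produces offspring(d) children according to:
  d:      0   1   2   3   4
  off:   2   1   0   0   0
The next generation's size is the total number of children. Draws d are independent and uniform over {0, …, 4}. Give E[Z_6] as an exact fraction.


2187/15625

Outcome values over d=0..4: [2, 1, 0, 0, 0]
Σy = 3, Σy² = 5, M = 5
μ = 3/5 = 3/5,  σ² = 5/5 − (3/5)² = 16/25
E[Z_0] = 3
E[Z_1] = 3/5·E[Z_0] = 9/5
E[Z_2] = 3/5·E[Z_1] = 27/25
E[Z_3] = 3/5·E[Z_2] = 81/125
E[Z_4] = 3/5·E[Z_3] = 243/625
E[Z_5] = 3/5·E[Z_4] = 729/3125
E[Z_6] = 3/5·E[Z_5] = 2187/15625


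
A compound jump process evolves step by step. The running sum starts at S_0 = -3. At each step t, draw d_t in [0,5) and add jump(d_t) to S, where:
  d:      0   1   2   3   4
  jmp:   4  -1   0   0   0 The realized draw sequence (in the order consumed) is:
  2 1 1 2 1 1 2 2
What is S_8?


t=0: S=-3, d=2, jump=0, S_1=-3
t=1: S=-3, d=1, jump=-1, S_2=-4
t=2: S=-4, d=1, jump=-1, S_3=-5
t=3: S=-5, d=2, jump=0, S_4=-5
t=4: S=-5, d=1, jump=-1, S_5=-6
t=5: S=-6, d=1, jump=-1, S_6=-7
t=6: S=-7, d=2, jump=0, S_7=-7
t=7: S=-7, d=2, jump=0, S_8=-7

-7


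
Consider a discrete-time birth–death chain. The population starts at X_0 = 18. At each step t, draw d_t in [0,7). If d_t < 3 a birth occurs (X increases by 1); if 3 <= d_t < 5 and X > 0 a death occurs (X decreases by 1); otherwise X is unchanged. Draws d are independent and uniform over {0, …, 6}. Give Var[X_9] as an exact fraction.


306/49

X can drop by at most 1 per step and X_0 = 18 > T = 9, so X_t >= 18 − t >= 9 > 0 for every t <= 9: the floor at 0 (the 'and X > 0' condition) never binds. Hence X_9 = X_0 + Σ_{t<9} Y_t with i.i.d. increments Y_t = y(d_t) ∈ {+1, −1, 0}.
Outcome values over d=0..6: [1, 1, 1, -1, -1, 0, 0]
Σy = 1, Σy² = 5, M = 7
μ = 1/7 = 1/7,  σ² = 5/7 − (1/7)² = 34/49
Independent increments: Var[X_9] = 9·σ² = 9·(34/49) = 306/49


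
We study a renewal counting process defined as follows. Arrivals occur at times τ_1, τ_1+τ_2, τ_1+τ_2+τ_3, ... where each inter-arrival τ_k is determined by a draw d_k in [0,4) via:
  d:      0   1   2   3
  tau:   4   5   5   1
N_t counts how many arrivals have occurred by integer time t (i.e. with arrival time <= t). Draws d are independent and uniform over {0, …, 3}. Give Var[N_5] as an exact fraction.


Inter-arrival values over d=0..3: [4, 5, 5, 1]
Each d has probability 1/4, so the pmf of τ is: f(1) = 1/4, f(4) = 1/4, f(5) = 1/2
Let p_n(j) = P(N_n = j), with p_0 = [1]. Condition on τ_1: p_n(0) = P(τ > n), and for j >= 1, p_n(j) = Σ_{k<=n} f(k)·p_{n−k}(j−1)
p_1 = [3/4, 1/4]  (j = 0..1)
p_2 = [3/4, 3/16, 1/16]  (j = 0..2)
p_3 = [3/4, 3/16, 3/64, 1/64]  (j = 0..3)
p_4 = [1/2, 7/16, 3/64, 3/256, 1/256]  (j = 0..4)
p_5 = [0, 13/16, 11/64, 3/256, 3/1024, 1/1024]  (j = 0..5)
E[N_5] = Σ j·p_5(j) = 1237/1024;  E[N_5²] = Σ j²·p_5(j) = 1717/1024
Var[N_5] = 1717/1024 − (1237/1024)² = 228039/1048576

228039/1048576


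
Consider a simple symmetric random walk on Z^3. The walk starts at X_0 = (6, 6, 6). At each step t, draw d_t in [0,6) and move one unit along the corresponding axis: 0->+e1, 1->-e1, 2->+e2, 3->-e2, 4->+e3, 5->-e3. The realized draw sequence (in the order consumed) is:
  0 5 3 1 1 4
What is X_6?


(5, 5, 6)

t=0: X=(6, 6, 6), d=0 → +e1, X_1=(7, 6, 6)
t=1: X=(7, 6, 6), d=5 → -e3, X_2=(7, 6, 5)
t=2: X=(7, 6, 5), d=3 → -e2, X_3=(7, 5, 5)
t=3: X=(7, 5, 5), d=1 → -e1, X_4=(6, 5, 5)
t=4: X=(6, 5, 5), d=1 → -e1, X_5=(5, 5, 5)
t=5: X=(5, 5, 5), d=4 → +e3, X_6=(5, 5, 6)


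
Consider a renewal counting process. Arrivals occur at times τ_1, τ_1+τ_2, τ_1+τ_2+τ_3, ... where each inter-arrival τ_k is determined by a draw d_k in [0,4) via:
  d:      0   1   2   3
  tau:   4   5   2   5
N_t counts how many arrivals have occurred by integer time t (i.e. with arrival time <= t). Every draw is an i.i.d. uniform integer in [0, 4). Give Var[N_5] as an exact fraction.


15/256

Inter-arrival values over d=0..3: [4, 5, 2, 5]
Each d has probability 1/4, so the pmf of τ is: f(2) = 1/4, f(4) = 1/4, f(5) = 1/2
Let p_n(j) = P(N_n = j), with p_0 = [1]. Condition on τ_1: p_n(0) = P(τ > n), and for j >= 1, p_n(j) = Σ_{k<=n} f(k)·p_{n−k}(j−1)
p_1 = [1]  (j = 0)
p_2 = [3/4, 1/4]  (j = 0..1)
p_3 = [3/4, 1/4]  (j = 0..1)
p_4 = [1/2, 7/16, 1/16]  (j = 0..2)
p_5 = [0, 15/16, 1/16]  (j = 0..2)
E[N_5] = Σ j·p_5(j) = 17/16;  E[N_5²] = Σ j²·p_5(j) = 19/16
Var[N_5] = 19/16 − (17/16)² = 15/256


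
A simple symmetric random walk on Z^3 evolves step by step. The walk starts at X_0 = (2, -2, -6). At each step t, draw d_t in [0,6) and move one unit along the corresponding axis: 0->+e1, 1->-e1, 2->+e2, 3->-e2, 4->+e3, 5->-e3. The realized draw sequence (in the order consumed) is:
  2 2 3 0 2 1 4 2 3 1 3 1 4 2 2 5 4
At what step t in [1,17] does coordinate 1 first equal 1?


t=0: X=(2, -2, -6), d=2 → +e2, X_1=(2, -1, -6)
t=1: X=(2, -1, -6), d=2 → +e2, X_2=(2, 0, -6)
t=2: X=(2, 0, -6), d=3 → -e2, X_3=(2, -1, -6)
t=3: X=(2, -1, -6), d=0 → +e1, X_4=(3, -1, -6)
t=4: X=(3, -1, -6), d=2 → +e2, X_5=(3, 0, -6)
t=5: X=(3, 0, -6), d=1 → -e1, X_6=(2, 0, -6)
t=6: X=(2, 0, -6), d=4 → +e3, X_7=(2, 0, -5)
t=7: X=(2, 0, -5), d=2 → +e2, X_8=(2, 1, -5)
t=8: X=(2, 1, -5), d=3 → -e2, X_9=(2, 0, -5)
t=9: X=(2, 0, -5), d=1 → -e1, X_10=(1, 0, -5)
t=10: X=(1, 0, -5), d=3 → -e2, X_11=(1, -1, -5)
t=11: X=(1, -1, -5), d=1 → -e1, X_12=(0, -1, -5)
t=12: X=(0, -1, -5), d=4 → +e3, X_13=(0, -1, -4)
t=13: X=(0, -1, -4), d=2 → +e2, X_14=(0, 0, -4)
t=14: X=(0, 0, -4), d=2 → +e2, X_15=(0, 1, -4)
t=15: X=(0, 1, -4), d=5 → -e3, X_16=(0, 1, -5)
t=16: X=(0, 1, -5), d=4 → +e3, X_17=(0, 1, -4)

10


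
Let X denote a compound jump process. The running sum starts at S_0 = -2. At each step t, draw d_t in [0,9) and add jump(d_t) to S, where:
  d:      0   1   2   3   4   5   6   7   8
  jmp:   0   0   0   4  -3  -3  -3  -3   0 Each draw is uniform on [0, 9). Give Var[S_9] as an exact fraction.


Outcome values over d=0..8: [0, 0, 0, 4, -3, -3, -3, -3, 0]
Σy = -8, Σy² = 52, M = 9
μ = -8/9 = -8/9,  σ² = 52/9 − (-8/9)² = 404/81
Independent increments: Var[S_9] = 9·σ² = 9·(404/81) = 404/9

404/9


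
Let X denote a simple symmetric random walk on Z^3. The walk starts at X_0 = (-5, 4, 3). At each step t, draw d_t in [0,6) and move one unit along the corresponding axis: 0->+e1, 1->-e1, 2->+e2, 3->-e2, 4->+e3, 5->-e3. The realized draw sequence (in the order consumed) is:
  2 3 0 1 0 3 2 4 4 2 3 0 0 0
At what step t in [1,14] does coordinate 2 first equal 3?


t=0: X=(-5, 4, 3), d=2 → +e2, X_1=(-5, 5, 3)
t=1: X=(-5, 5, 3), d=3 → -e2, X_2=(-5, 4, 3)
t=2: X=(-5, 4, 3), d=0 → +e1, X_3=(-4, 4, 3)
t=3: X=(-4, 4, 3), d=1 → -e1, X_4=(-5, 4, 3)
t=4: X=(-5, 4, 3), d=0 → +e1, X_5=(-4, 4, 3)
t=5: X=(-4, 4, 3), d=3 → -e2, X_6=(-4, 3, 3)
t=6: X=(-4, 3, 3), d=2 → +e2, X_7=(-4, 4, 3)
t=7: X=(-4, 4, 3), d=4 → +e3, X_8=(-4, 4, 4)
t=8: X=(-4, 4, 4), d=4 → +e3, X_9=(-4, 4, 5)
t=9: X=(-4, 4, 5), d=2 → +e2, X_10=(-4, 5, 5)
t=10: X=(-4, 5, 5), d=3 → -e2, X_11=(-4, 4, 5)
t=11: X=(-4, 4, 5), d=0 → +e1, X_12=(-3, 4, 5)
t=12: X=(-3, 4, 5), d=0 → +e1, X_13=(-2, 4, 5)
t=13: X=(-2, 4, 5), d=0 → +e1, X_14=(-1, 4, 5)

6


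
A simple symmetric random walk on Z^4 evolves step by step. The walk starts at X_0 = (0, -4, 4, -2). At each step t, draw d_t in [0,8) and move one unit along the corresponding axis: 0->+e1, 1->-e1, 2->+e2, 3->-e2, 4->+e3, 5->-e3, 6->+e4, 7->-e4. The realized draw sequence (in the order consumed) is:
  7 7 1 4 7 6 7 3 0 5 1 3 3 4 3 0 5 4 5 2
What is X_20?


t=0: X=(0, -4, 4, -2), d=7 → -e4, X_1=(0, -4, 4, -3)
t=1: X=(0, -4, 4, -3), d=7 → -e4, X_2=(0, -4, 4, -4)
t=2: X=(0, -4, 4, -4), d=1 → -e1, X_3=(-1, -4, 4, -4)
t=3: X=(-1, -4, 4, -4), d=4 → +e3, X_4=(-1, -4, 5, -4)
t=4: X=(-1, -4, 5, -4), d=7 → -e4, X_5=(-1, -4, 5, -5)
t=5: X=(-1, -4, 5, -5), d=6 → +e4, X_6=(-1, -4, 5, -4)
t=6: X=(-1, -4, 5, -4), d=7 → -e4, X_7=(-1, -4, 5, -5)
t=7: X=(-1, -4, 5, -5), d=3 → -e2, X_8=(-1, -5, 5, -5)
t=8: X=(-1, -5, 5, -5), d=0 → +e1, X_9=(0, -5, 5, -5)
t=9: X=(0, -5, 5, -5), d=5 → -e3, X_10=(0, -5, 4, -5)
t=10: X=(0, -5, 4, -5), d=1 → -e1, X_11=(-1, -5, 4, -5)
t=11: X=(-1, -5, 4, -5), d=3 → -e2, X_12=(-1, -6, 4, -5)
t=12: X=(-1, -6, 4, -5), d=3 → -e2, X_13=(-1, -7, 4, -5)
t=13: X=(-1, -7, 4, -5), d=4 → +e3, X_14=(-1, -7, 5, -5)
t=14: X=(-1, -7, 5, -5), d=3 → -e2, X_15=(-1, -8, 5, -5)
t=15: X=(-1, -8, 5, -5), d=0 → +e1, X_16=(0, -8, 5, -5)
t=16: X=(0, -8, 5, -5), d=5 → -e3, X_17=(0, -8, 4, -5)
t=17: X=(0, -8, 4, -5), d=4 → +e3, X_18=(0, -8, 5, -5)
t=18: X=(0, -8, 5, -5), d=5 → -e3, X_19=(0, -8, 4, -5)
t=19: X=(0, -8, 4, -5), d=2 → +e2, X_20=(0, -7, 4, -5)

(0, -7, 4, -5)


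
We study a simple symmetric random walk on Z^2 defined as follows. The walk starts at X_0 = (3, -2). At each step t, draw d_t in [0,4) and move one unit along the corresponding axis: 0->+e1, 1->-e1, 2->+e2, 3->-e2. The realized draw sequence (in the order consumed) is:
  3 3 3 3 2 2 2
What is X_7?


(3, -3)

t=0: X=(3, -2), d=3 → -e2, X_1=(3, -3)
t=1: X=(3, -3), d=3 → -e2, X_2=(3, -4)
t=2: X=(3, -4), d=3 → -e2, X_3=(3, -5)
t=3: X=(3, -5), d=3 → -e2, X_4=(3, -6)
t=4: X=(3, -6), d=2 → +e2, X_5=(3, -5)
t=5: X=(3, -5), d=2 → +e2, X_6=(3, -4)
t=6: X=(3, -4), d=2 → +e2, X_7=(3, -3)


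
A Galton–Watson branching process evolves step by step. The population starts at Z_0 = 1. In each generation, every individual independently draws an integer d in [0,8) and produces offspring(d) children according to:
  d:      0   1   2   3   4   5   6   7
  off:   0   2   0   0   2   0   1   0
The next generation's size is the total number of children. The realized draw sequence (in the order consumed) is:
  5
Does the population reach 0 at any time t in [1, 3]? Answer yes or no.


yes

gen 0: Z_0=1, draws=[5], offspring=[0], Z_1=0
gen 1: Z_1=0, draws=[], offspring=[], Z_2=0
gen 2: Z_2=0, draws=[], offspring=[], Z_3=0


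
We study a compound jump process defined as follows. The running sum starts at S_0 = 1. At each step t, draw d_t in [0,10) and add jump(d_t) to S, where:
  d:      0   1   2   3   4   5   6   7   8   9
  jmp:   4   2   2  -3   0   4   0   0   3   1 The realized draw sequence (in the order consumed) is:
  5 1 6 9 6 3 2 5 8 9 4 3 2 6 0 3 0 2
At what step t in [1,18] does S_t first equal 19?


t=0: S=1, d=5, jump=4, S_1=5
t=1: S=5, d=1, jump=2, S_2=7
t=2: S=7, d=6, jump=0, S_3=7
t=3: S=7, d=9, jump=1, S_4=8
t=4: S=8, d=6, jump=0, S_5=8
t=5: S=8, d=3, jump=-3, S_6=5
t=6: S=5, d=2, jump=2, S_7=7
t=7: S=7, d=5, jump=4, S_8=11
t=8: S=11, d=8, jump=3, S_9=14
t=9: S=14, d=9, jump=1, S_10=15
t=10: S=15, d=4, jump=0, S_11=15
t=11: S=15, d=3, jump=-3, S_12=12
t=12: S=12, d=2, jump=2, S_13=14
t=13: S=14, d=6, jump=0, S_14=14
t=14: S=14, d=0, jump=4, S_15=18
t=15: S=18, d=3, jump=-3, S_16=15
t=16: S=15, d=0, jump=4, S_17=19
t=17: S=19, d=2, jump=2, S_18=21

17


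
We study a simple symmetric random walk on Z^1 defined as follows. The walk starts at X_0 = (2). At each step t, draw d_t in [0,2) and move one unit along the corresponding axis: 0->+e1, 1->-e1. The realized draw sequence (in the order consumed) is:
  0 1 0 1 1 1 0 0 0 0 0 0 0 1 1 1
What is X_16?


(4)

t=0: X=(2), d=0 → +e1, X_1=(3)
t=1: X=(3), d=1 → -e1, X_2=(2)
t=2: X=(2), d=0 → +e1, X_3=(3)
t=3: X=(3), d=1 → -e1, X_4=(2)
t=4: X=(2), d=1 → -e1, X_5=(1)
t=5: X=(1), d=1 → -e1, X_6=(0)
t=6: X=(0), d=0 → +e1, X_7=(1)
t=7: X=(1), d=0 → +e1, X_8=(2)
t=8: X=(2), d=0 → +e1, X_9=(3)
t=9: X=(3), d=0 → +e1, X_10=(4)
t=10: X=(4), d=0 → +e1, X_11=(5)
t=11: X=(5), d=0 → +e1, X_12=(6)
t=12: X=(6), d=0 → +e1, X_13=(7)
t=13: X=(7), d=1 → -e1, X_14=(6)
t=14: X=(6), d=1 → -e1, X_15=(5)
t=15: X=(5), d=1 → -e1, X_16=(4)


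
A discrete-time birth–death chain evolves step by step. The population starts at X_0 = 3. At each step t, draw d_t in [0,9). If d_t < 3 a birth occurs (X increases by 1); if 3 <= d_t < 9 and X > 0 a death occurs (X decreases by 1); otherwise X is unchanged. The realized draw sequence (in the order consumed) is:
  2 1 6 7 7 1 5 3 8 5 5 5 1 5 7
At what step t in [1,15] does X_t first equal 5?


2

t=0: X=3, d=2 → birth, X_1=4
t=1: X=4, d=1 → birth, X_2=5
t=2: X=5, d=6 → death, X_3=4
t=3: X=4, d=7 → death, X_4=3
t=4: X=3, d=7 → death, X_5=2
t=5: X=2, d=1 → birth, X_6=3
t=6: X=3, d=5 → death, X_7=2
t=7: X=2, d=3 → death, X_8=1
t=8: X=1, d=8 → death, X_9=0
t=9: X=0, d=5 → hold, X_10=0
t=10: X=0, d=5 → hold, X_11=0
t=11: X=0, d=5 → hold, X_12=0
t=12: X=0, d=1 → birth, X_13=1
t=13: X=1, d=5 → death, X_14=0
t=14: X=0, d=7 → hold, X_15=0


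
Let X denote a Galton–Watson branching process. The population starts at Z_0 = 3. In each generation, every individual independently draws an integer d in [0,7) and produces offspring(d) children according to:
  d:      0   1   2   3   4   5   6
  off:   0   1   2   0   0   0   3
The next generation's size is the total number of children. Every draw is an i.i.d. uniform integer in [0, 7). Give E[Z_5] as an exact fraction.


Outcome values over d=0..6: [0, 1, 2, 0, 0, 0, 3]
Σy = 6, Σy² = 14, M = 7
μ = 6/7 = 6/7,  σ² = 14/7 − (6/7)² = 62/49
E[Z_0] = 3
E[Z_1] = 6/7·E[Z_0] = 18/7
E[Z_2] = 6/7·E[Z_1] = 108/49
E[Z_3] = 6/7·E[Z_2] = 648/343
E[Z_4] = 6/7·E[Z_3] = 3888/2401
E[Z_5] = 6/7·E[Z_4] = 23328/16807

23328/16807


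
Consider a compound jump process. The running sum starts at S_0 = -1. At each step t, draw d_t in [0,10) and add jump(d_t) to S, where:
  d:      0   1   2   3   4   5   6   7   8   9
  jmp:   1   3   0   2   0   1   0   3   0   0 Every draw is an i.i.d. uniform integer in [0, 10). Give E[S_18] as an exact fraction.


Outcome values over d=0..9: [1, 3, 0, 2, 0, 1, 0, 3, 0, 0]
Σy = 10, Σy² = 24, M = 10
μ = 10/10 = 1,  σ² = 24/10 − (1)² = 7/5
E[S_18] = -1 + 18·(1) = 17

17


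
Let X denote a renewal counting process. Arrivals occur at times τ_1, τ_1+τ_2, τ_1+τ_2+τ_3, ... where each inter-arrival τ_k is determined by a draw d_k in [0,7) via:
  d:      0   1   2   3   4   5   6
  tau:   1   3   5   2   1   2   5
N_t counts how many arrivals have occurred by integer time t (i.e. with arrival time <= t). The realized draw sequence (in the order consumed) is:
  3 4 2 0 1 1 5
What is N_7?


draw d_1=3: τ_1=2, arrival time A_1=2
draw d_2=4: τ_2=1, arrival time A_2=3
draw d_3=2: τ_3=5, arrival time A_3=8
draw d_4=0: τ_4=1, arrival time A_4=9
draw d_5=1: τ_5=3, arrival time A_5=12
draw d_6=1: τ_6=3, arrival time A_6=15
draw d_7=5: τ_7=2, arrival time A_7=17
N_t over t=0..7: 0:0 1:0 2:1 3:2 4:2 5:2 6:2 7:2

2


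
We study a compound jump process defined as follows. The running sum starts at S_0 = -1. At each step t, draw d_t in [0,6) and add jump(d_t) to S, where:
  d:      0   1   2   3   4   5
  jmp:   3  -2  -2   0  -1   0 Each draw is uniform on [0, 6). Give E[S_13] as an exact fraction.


-16/3

Outcome values over d=0..5: [3, -2, -2, 0, -1, 0]
Σy = -2, Σy² = 18, M = 6
μ = -2/6 = -1/3,  σ² = 18/6 − (-1/3)² = 26/9
E[S_13] = -1 + 13·(-1/3) = -16/3


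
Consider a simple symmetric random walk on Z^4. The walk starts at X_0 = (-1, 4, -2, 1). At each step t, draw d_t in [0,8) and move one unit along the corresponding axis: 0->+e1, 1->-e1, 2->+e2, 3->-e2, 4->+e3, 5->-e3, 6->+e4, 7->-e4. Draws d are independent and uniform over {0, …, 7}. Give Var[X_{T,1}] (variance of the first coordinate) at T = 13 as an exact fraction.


13/4

Outcome values over d=0..7: [1, -1, 0, 0, 0, 0, 0, 0]
Σy = 0, Σy² = 2, M = 8
μ = 0/8 = 0,  σ² = 2/8 − (0)² = 1/4
Independent increments: Var[X_13] = 13·σ² = 13·(1/4) = 13/4


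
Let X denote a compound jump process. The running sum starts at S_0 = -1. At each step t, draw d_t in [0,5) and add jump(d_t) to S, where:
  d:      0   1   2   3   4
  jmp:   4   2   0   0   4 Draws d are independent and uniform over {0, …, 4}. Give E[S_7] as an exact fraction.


13

Outcome values over d=0..4: [4, 2, 0, 0, 4]
Σy = 10, Σy² = 36, M = 5
μ = 10/5 = 2,  σ² = 36/5 − (2)² = 16/5
E[S_7] = -1 + 7·(2) = 13


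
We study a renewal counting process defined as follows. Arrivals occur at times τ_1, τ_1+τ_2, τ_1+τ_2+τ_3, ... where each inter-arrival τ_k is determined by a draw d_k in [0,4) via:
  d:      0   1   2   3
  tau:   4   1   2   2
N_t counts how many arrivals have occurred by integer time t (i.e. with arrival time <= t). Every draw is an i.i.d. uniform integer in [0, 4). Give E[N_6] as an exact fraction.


10429/4096

Inter-arrival values over d=0..3: [4, 1, 2, 2]
Each d has probability 1/4, so the pmf of τ is: f(1) = 1/4, f(2) = 1/2, f(4) = 1/4
Renewal equation for m(n) = E[N_n]: condition on τ_1 = k (if k <= n, one arrival plus a fresh copy on the remaining n−k steps): m(n) = F(n) + Σ_{k<=n} f(k)·m(n−k), where F(n) = P(τ <= n) and m(0) = 0
m(1) = F(1) = 1/4
m(2) = F(2) + f(1)·m(1) = 3/4 + 1/4·1/4 = 13/16
m(3) = F(3) + f(1)·m(2) + f(2)·m(1) = 3/4 + 1/4·13/16 + 1/2·1/4 = 69/64
m(4) = F(4) + f(1)·m(3) + f(2)·m(2) = 1 + 1/4·69/64 + 1/2·13/16 = 429/256
m(5) = F(5) + f(1)·m(4) + f(2)·m(3) + f(4)·m(1) = 1 + 1/4·429/256 + 1/2·69/64 + 1/4·1/4 = 2069/1024
m(6) = F(6) + f(1)·m(5) + f(2)·m(4) + f(4)·m(2) = 1 + 1/4·2069/1024 + 1/2·429/256 + 1/4·13/16 = 10429/4096
E[N_6] = m(6) = 10429/4096


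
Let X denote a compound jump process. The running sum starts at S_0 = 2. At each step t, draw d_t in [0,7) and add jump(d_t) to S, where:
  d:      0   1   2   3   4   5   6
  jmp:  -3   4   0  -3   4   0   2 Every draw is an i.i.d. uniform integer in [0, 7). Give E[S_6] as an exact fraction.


38/7

Outcome values over d=0..6: [-3, 4, 0, -3, 4, 0, 2]
Σy = 4, Σy² = 54, M = 7
μ = 4/7 = 4/7,  σ² = 54/7 − (4/7)² = 362/49
E[S_6] = 2 + 6·(4/7) = 38/7


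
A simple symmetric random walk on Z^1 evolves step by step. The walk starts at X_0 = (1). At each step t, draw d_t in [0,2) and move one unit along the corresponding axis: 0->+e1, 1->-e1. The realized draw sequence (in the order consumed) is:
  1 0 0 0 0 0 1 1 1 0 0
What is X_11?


(4)

t=0: X=(1), d=1 → -e1, X_1=(0)
t=1: X=(0), d=0 → +e1, X_2=(1)
t=2: X=(1), d=0 → +e1, X_3=(2)
t=3: X=(2), d=0 → +e1, X_4=(3)
t=4: X=(3), d=0 → +e1, X_5=(4)
t=5: X=(4), d=0 → +e1, X_6=(5)
t=6: X=(5), d=1 → -e1, X_7=(4)
t=7: X=(4), d=1 → -e1, X_8=(3)
t=8: X=(3), d=1 → -e1, X_9=(2)
t=9: X=(2), d=0 → +e1, X_10=(3)
t=10: X=(3), d=0 → +e1, X_11=(4)


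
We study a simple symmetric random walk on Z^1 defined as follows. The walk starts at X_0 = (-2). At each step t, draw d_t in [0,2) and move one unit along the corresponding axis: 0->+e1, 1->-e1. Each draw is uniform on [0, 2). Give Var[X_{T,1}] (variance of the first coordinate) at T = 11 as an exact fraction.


11

Outcome values over d=0..1: [1, -1]
Σy = 0, Σy² = 2, M = 2
μ = 0/2 = 0,  σ² = 2/2 − (0)² = 1
Independent increments: Var[X_11] = 11·σ² = 11·(1) = 11


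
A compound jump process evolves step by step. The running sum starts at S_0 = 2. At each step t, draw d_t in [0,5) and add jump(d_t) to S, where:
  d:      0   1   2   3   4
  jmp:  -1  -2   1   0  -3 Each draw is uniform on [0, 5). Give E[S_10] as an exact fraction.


Outcome values over d=0..4: [-1, -2, 1, 0, -3]
Σy = -5, Σy² = 15, M = 5
μ = -5/5 = -1,  σ² = 15/5 − (-1)² = 2
E[S_10] = 2 + 10·(-1) = -8

-8


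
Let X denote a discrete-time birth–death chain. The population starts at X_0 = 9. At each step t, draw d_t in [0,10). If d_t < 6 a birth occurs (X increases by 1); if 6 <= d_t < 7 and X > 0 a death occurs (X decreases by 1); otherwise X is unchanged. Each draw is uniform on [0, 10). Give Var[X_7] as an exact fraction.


63/20

X can drop by at most 1 per step and X_0 = 9 > T = 7, so X_t >= 9 − t >= 2 > 0 for every t <= 7: the floor at 0 (the 'and X > 0' condition) never binds. Hence X_7 = X_0 + Σ_{t<7} Y_t with i.i.d. increments Y_t = y(d_t) ∈ {+1, −1, 0}.
Outcome values over d=0..9: [1, 1, 1, 1, 1, 1, -1, 0, 0, 0]
Σy = 5, Σy² = 7, M = 10
μ = 5/10 = 1/2,  σ² = 7/10 − (1/2)² = 9/20
Independent increments: Var[X_7] = 7·σ² = 7·(9/20) = 63/20


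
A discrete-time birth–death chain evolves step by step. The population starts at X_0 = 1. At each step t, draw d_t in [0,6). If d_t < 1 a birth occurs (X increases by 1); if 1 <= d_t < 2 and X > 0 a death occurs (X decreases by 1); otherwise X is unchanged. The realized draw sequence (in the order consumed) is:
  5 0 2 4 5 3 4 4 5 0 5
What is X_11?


3

t=0: X=1, d=5 → hold, X_1=1
t=1: X=1, d=0 → birth, X_2=2
t=2: X=2, d=2 → hold, X_3=2
t=3: X=2, d=4 → hold, X_4=2
t=4: X=2, d=5 → hold, X_5=2
t=5: X=2, d=3 → hold, X_6=2
t=6: X=2, d=4 → hold, X_7=2
t=7: X=2, d=4 → hold, X_8=2
t=8: X=2, d=5 → hold, X_9=2
t=9: X=2, d=0 → birth, X_10=3
t=10: X=3, d=5 → hold, X_11=3


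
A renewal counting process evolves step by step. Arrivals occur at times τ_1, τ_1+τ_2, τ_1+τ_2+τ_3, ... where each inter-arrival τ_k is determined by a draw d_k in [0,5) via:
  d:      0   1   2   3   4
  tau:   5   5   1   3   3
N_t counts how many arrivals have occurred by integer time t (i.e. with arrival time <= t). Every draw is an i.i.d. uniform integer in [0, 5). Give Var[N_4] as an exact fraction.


232714/390625

Inter-arrival values over d=0..4: [5, 5, 1, 3, 3]
Each d has probability 1/5, so the pmf of τ is: f(1) = 1/5, f(3) = 2/5, f(5) = 2/5
Let p_n(j) = P(N_n = j), with p_0 = [1]. Condition on τ_1: p_n(0) = P(τ > n), and for j >= 1, p_n(j) = Σ_{k<=n} f(k)·p_{n−k}(j−1)
p_1 = [4/5, 1/5]  (j = 0..1)
p_2 = [4/5, 4/25, 1/25]  (j = 0..2)
p_3 = [2/5, 14/25, 4/125, 1/125]  (j = 0..3)
p_4 = [2/5, 2/5, 24/125, 4/625, 1/625]  (j = 0..4)
E[N_4] = Σ j·p_4(j) = 506/625;  E[N_4²] = Σ j²·p_4(j) = 782/625
Var[N_4] = 782/625 − (506/625)² = 232714/390625


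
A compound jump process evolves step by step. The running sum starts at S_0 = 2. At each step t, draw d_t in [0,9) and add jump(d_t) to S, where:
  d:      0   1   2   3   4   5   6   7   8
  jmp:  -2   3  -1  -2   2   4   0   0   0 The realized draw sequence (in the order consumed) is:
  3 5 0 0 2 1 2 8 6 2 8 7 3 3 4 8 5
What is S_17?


t=0: S=2, d=3, jump=-2, S_1=0
t=1: S=0, d=5, jump=4, S_2=4
t=2: S=4, d=0, jump=-2, S_3=2
t=3: S=2, d=0, jump=-2, S_4=0
t=4: S=0, d=2, jump=-1, S_5=-1
t=5: S=-1, d=1, jump=3, S_6=2
t=6: S=2, d=2, jump=-1, S_7=1
t=7: S=1, d=8, jump=0, S_8=1
t=8: S=1, d=6, jump=0, S_9=1
t=9: S=1, d=2, jump=-1, S_10=0
t=10: S=0, d=8, jump=0, S_11=0
t=11: S=0, d=7, jump=0, S_12=0
t=12: S=0, d=3, jump=-2, S_13=-2
t=13: S=-2, d=3, jump=-2, S_14=-4
t=14: S=-4, d=4, jump=2, S_15=-2
t=15: S=-2, d=8, jump=0, S_16=-2
t=16: S=-2, d=5, jump=4, S_17=2

2


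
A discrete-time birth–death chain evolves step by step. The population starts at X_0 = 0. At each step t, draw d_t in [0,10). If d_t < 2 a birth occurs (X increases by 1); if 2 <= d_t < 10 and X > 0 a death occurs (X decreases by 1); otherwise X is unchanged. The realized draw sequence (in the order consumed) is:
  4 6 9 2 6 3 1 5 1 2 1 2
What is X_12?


0

t=0: X=0, d=4 → hold, X_1=0
t=1: X=0, d=6 → hold, X_2=0
t=2: X=0, d=9 → hold, X_3=0
t=3: X=0, d=2 → hold, X_4=0
t=4: X=0, d=6 → hold, X_5=0
t=5: X=0, d=3 → hold, X_6=0
t=6: X=0, d=1 → birth, X_7=1
t=7: X=1, d=5 → death, X_8=0
t=8: X=0, d=1 → birth, X_9=1
t=9: X=1, d=2 → death, X_10=0
t=10: X=0, d=1 → birth, X_11=1
t=11: X=1, d=2 → death, X_12=0


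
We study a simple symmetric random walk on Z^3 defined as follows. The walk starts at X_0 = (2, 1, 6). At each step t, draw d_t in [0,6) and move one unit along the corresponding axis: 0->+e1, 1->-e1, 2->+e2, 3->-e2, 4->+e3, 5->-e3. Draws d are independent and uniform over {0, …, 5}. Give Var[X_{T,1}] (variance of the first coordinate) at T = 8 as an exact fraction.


Outcome values over d=0..5: [1, -1, 0, 0, 0, 0]
Σy = 0, Σy² = 2, M = 6
μ = 0/6 = 0,  σ² = 2/6 − (0)² = 1/3
Independent increments: Var[X_8] = 8·σ² = 8·(1/3) = 8/3

8/3


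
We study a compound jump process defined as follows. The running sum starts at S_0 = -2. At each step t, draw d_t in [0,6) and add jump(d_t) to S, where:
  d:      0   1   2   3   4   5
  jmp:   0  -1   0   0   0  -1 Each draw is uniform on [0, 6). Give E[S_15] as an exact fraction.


Outcome values over d=0..5: [0, -1, 0, 0, 0, -1]
Σy = -2, Σy² = 2, M = 6
μ = -2/6 = -1/3,  σ² = 2/6 − (-1/3)² = 2/9
E[S_15] = -2 + 15·(-1/3) = -7

-7


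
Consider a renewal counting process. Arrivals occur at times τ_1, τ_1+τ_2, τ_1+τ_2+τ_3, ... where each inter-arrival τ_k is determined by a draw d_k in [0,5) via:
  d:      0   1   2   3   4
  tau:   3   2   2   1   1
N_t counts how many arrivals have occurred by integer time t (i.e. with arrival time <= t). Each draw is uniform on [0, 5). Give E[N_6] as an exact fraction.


Inter-arrival values over d=0..4: [3, 2, 2, 1, 1]
Each d has probability 1/5, so the pmf of τ is: f(1) = 2/5, f(2) = 2/5, f(3) = 1/5
Renewal equation for m(n) = E[N_n]: condition on τ_1 = k (if k <= n, one arrival plus a fresh copy on the remaining n−k steps): m(n) = F(n) + Σ_{k<=n} f(k)·m(n−k), where F(n) = P(τ <= n) and m(0) = 0
m(1) = F(1) = 2/5
m(2) = F(2) + f(1)·m(1) = 4/5 + 2/5·2/5 = 24/25
m(3) = F(3) + f(1)·m(2) + f(2)·m(1) = 1 + 2/5·24/25 + 2/5·2/5 = 193/125
m(4) = F(4) + f(1)·m(3) + f(2)·m(2) + f(3)·m(1) = 1 + 2/5·193/125 + 2/5·24/25 + 1/5·2/5 = 1301/625
m(5) = F(5) + f(1)·m(4) + f(2)·m(3) + f(3)·m(2) = 1 + 2/5·1301/625 + 2/5·193/125 + 1/5·24/25 = 8257/3125
m(6) = F(6) + f(1)·m(5) + f(2)·m(4) + f(3)·m(3) = 1 + 2/5·8257/3125 + 2/5·1301/625 + 1/5·193/125 = 49974/15625
E[N_6] = m(6) = 49974/15625

49974/15625


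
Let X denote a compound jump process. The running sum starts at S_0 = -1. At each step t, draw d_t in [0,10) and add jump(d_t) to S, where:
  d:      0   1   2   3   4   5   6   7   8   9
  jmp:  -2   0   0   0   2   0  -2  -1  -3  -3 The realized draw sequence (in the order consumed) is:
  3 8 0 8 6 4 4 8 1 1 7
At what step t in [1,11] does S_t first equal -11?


t=0: S=-1, d=3, jump=0, S_1=-1
t=1: S=-1, d=8, jump=-3, S_2=-4
t=2: S=-4, d=0, jump=-2, S_3=-6
t=3: S=-6, d=8, jump=-3, S_4=-9
t=4: S=-9, d=6, jump=-2, S_5=-11
t=5: S=-11, d=4, jump=2, S_6=-9
t=6: S=-9, d=4, jump=2, S_7=-7
t=7: S=-7, d=8, jump=-3, S_8=-10
t=8: S=-10, d=1, jump=0, S_9=-10
t=9: S=-10, d=1, jump=0, S_10=-10
t=10: S=-10, d=7, jump=-1, S_11=-11

5


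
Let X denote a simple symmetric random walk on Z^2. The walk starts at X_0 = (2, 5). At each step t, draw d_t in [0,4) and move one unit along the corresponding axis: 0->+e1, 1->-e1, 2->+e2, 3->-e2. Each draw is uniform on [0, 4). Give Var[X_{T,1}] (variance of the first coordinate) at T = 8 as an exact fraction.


Outcome values over d=0..3: [1, -1, 0, 0]
Σy = 0, Σy² = 2, M = 4
μ = 0/4 = 0,  σ² = 2/4 − (0)² = 1/2
Independent increments: Var[X_8] = 8·σ² = 8·(1/2) = 4

4


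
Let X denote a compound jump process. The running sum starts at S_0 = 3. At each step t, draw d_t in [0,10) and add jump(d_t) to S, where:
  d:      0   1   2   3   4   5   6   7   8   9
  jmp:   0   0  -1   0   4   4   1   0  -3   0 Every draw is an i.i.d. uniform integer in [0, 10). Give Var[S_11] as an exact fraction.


Outcome values over d=0..9: [0, 0, -1, 0, 4, 4, 1, 0, -3, 0]
Σy = 5, Σy² = 43, M = 10
μ = 5/10 = 1/2,  σ² = 43/10 − (1/2)² = 81/20
Independent increments: Var[S_11] = 11·σ² = 11·(81/20) = 891/20

891/20


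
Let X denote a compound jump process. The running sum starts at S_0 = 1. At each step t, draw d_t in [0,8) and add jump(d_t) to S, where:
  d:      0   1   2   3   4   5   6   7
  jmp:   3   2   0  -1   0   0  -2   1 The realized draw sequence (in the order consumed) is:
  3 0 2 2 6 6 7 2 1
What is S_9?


2

t=0: S=1, d=3, jump=-1, S_1=0
t=1: S=0, d=0, jump=3, S_2=3
t=2: S=3, d=2, jump=0, S_3=3
t=3: S=3, d=2, jump=0, S_4=3
t=4: S=3, d=6, jump=-2, S_5=1
t=5: S=1, d=6, jump=-2, S_6=-1
t=6: S=-1, d=7, jump=1, S_7=0
t=7: S=0, d=2, jump=0, S_8=0
t=8: S=0, d=1, jump=2, S_9=2


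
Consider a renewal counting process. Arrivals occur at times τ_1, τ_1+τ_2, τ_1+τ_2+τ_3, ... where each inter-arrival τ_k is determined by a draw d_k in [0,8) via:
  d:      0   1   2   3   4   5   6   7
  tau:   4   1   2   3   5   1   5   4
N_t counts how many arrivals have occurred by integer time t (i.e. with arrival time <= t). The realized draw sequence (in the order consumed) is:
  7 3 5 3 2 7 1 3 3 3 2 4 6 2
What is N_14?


draw d_1=7: τ_1=4, arrival time A_1=4
draw d_2=3: τ_2=3, arrival time A_2=7
draw d_3=5: τ_3=1, arrival time A_3=8
draw d_4=3: τ_4=3, arrival time A_4=11
draw d_5=2: τ_5=2, arrival time A_5=13
draw d_6=7: τ_6=4, arrival time A_6=17
draw d_7=1: τ_7=1, arrival time A_7=18
draw d_8=3: τ_8=3, arrival time A_8=21
draw d_9=3: τ_9=3, arrival time A_9=24
draw d_10=3: τ_10=3, arrival time A_10=27
draw d_11=2: τ_11=2, arrival time A_11=29
draw d_12=4: τ_12=5, arrival time A_12=34
draw d_13=6: τ_13=5, arrival time A_13=39
draw d_14=2: τ_14=2, arrival time A_14=41
N_t over t=0..14: 0:0 1:0 2:0 3:0 4:1 5:1 6:1 7:2 8:3 9:3 10:3 11:4 12:4 13:5 14:5

5


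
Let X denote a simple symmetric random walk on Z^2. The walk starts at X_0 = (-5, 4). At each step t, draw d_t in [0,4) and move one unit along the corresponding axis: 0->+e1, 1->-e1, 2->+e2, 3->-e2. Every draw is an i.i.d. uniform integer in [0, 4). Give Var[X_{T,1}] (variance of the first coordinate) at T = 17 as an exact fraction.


Outcome values over d=0..3: [1, -1, 0, 0]
Σy = 0, Σy² = 2, M = 4
μ = 0/4 = 0,  σ² = 2/4 − (0)² = 1/2
Independent increments: Var[X_17] = 17·σ² = 17·(1/2) = 17/2

17/2


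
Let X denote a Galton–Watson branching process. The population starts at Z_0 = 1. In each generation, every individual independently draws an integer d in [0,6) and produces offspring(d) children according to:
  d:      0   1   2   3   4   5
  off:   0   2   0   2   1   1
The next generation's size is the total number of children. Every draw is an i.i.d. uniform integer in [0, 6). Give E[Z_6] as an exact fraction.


1

Outcome values over d=0..5: [0, 2, 0, 2, 1, 1]
Σy = 6, Σy² = 10, M = 6
μ = 6/6 = 1,  σ² = 10/6 − (1)² = 2/3
E[Z_0] = 1
E[Z_1] = 1·E[Z_0] = 1
E[Z_2] = 1·E[Z_1] = 1
E[Z_3] = 1·E[Z_2] = 1
E[Z_4] = 1·E[Z_3] = 1
E[Z_5] = 1·E[Z_4] = 1
E[Z_6] = 1·E[Z_5] = 1


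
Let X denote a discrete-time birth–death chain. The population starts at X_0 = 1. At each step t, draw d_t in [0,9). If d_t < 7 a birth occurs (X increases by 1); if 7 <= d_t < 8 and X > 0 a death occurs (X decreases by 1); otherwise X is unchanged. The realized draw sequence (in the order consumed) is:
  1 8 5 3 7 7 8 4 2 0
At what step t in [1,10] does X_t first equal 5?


t=0: X=1, d=1 → birth, X_1=2
t=1: X=2, d=8 → hold, X_2=2
t=2: X=2, d=5 → birth, X_3=3
t=3: X=3, d=3 → birth, X_4=4
t=4: X=4, d=7 → death, X_5=3
t=5: X=3, d=7 → death, X_6=2
t=6: X=2, d=8 → hold, X_7=2
t=7: X=2, d=4 → birth, X_8=3
t=8: X=3, d=2 → birth, X_9=4
t=9: X=4, d=0 → birth, X_10=5

10


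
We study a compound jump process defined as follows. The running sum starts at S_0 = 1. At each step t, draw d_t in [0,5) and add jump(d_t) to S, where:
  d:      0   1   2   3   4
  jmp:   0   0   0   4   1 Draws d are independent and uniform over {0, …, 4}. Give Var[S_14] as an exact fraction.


Outcome values over d=0..4: [0, 0, 0, 4, 1]
Σy = 5, Σy² = 17, M = 5
μ = 5/5 = 1,  σ² = 17/5 − (1)² = 12/5
Independent increments: Var[S_14] = 14·σ² = 14·(12/5) = 168/5

168/5


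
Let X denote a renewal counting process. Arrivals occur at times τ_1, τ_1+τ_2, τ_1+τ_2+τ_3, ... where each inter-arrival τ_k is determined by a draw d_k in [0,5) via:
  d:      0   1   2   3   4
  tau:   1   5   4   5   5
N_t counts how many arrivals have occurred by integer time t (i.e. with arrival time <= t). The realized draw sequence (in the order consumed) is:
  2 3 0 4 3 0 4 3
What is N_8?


draw d_1=2: τ_1=4, arrival time A_1=4
draw d_2=3: τ_2=5, arrival time A_2=9
draw d_3=0: τ_3=1, arrival time A_3=10
draw d_4=4: τ_4=5, arrival time A_4=15
draw d_5=3: τ_5=5, arrival time A_5=20
draw d_6=0: τ_6=1, arrival time A_6=21
draw d_7=4: τ_7=5, arrival time A_7=26
draw d_8=3: τ_8=5, arrival time A_8=31
N_t over t=0..8: 0:0 1:0 2:0 3:0 4:1 5:1 6:1 7:1 8:1

1
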